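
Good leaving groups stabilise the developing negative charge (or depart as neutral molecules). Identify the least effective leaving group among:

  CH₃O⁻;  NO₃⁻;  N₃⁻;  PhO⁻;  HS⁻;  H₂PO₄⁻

CH₃O⁻

Rank by basicity of the departing species: weakest base leaves most easily.
NO₃⁻: pKₐ(HNO₃) ≈ -1.3
H₂PO₄⁻: pKₐ(H₃PO₄) ≈ 2.1
N₃⁻: pKₐ(HN₃) ≈ 4.7
HS⁻: pKₐ(H₂S) ≈ 7
PhO⁻: pKₐ(C₆H₅OH (phenol)) ≈ 10
CH₃O⁻: pKₐ(CH₃OH) ≈ 15.5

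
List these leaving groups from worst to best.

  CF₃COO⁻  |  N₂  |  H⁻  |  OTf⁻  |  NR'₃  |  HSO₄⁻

N₂: no meaningful conjugate acid; N₂ departs as an exceptionally stable neutral molecule
OTf⁻: pKₐ(CF₃SO₃H (triflic acid)) ≈ -14
HSO₄⁻: pKₐ(H₂SO₄) ≈ -3 — conjugate base of a strong mineral acid
CF₃COO⁻: pKₐ(CF₃COOH) ≈ 0.2 — strongly electron-withdrawing CF₃ stabilises the carboxylate
NR'₃: pKₐ(R'₃NH⁺) ≈ 10.7
H⁻: pKₐ(H₂) ≈ 36 — extremely strong base; leaves only in special hydride-transfer contexts
Reversing gives the worst-to-best order requested.

H⁻ < NR'₃ < CF₃COO⁻ < HSO₄⁻ < OTf⁻ < N₂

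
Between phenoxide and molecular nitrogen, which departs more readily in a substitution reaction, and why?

molecular nitrogen

molecular nitrogen is the better leaving group.
N₂ is the ultimate leaving group — it departs as an exceptionally stable neutral molecule, whereas phenoxide (pKₐ(C₆H₅OH (phenol)) ≈ 10) is far more basic.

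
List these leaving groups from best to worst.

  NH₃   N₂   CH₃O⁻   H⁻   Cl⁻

N₂ > Cl⁻ > NH₃ > CH₃O⁻ > H⁻

A good leaving group is a weak base: the lower the pKₐ of its conjugate acid, the more readily it departs.
N₂: no meaningful conjugate acid; N₂ departs as an exceptionally stable neutral molecule
Cl⁻: pKₐ(HCl) ≈ -7 — moderately weak base
NH₃: pKₐ(NH₄⁺) ≈ 9.2
CH₃O⁻: pKₐ(CH₃OH) ≈ 15.5 — strong base; alkoxides do not leave unassisted
H⁻: pKₐ(H₂) ≈ 36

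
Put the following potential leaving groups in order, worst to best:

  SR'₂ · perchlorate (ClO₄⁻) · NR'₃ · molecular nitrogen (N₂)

NR'₃ < SR'₂ < perchlorate (ClO₄⁻) < molecular nitrogen (N₂)

molecular nitrogen (N₂): no meaningful conjugate acid; N₂ departs as an exceptionally stable neutral molecule
perchlorate (ClO₄⁻): pKₐ(HClO₄) ≈ -10
SR'₂: pKₐ(R'₂SH⁺) ≈ -7
NR'₃: pKₐ(R'₃NH⁺) ≈ 10.7
The question asks for worst first, so the sequence is read in increasing leaving-group ability.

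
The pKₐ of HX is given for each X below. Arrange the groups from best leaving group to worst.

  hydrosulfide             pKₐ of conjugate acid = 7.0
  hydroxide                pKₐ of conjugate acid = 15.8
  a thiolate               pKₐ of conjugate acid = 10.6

Lower conjugate-acid pKₐ ⇒ weaker base ⇒ better leaving group.
Sorting by the given values: hydrosulfide (7.0), a thiolate (10.6), hydroxide (15.8).

hydrosulfide > a thiolate > hydroxide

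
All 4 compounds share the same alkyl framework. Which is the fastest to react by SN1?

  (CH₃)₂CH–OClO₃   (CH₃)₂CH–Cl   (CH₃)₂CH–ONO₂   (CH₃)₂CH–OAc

(CH₃)₂CH–OClO₃

With the same alkyl group throughout, only the leaving group differentiates the rates.
A good leaving group is a weak base: the lower the pKₐ of its conjugate acid, the more readily it departs.
(CH₃)₂CH–OClO₃ loses ClO₄⁻: pKₐ(HClO₄) ≈ -10
(CH₃)₂CH–Cl loses Cl⁻: pKₐ(HCl) ≈ -7
(CH₃)₂CH–ONO₂ loses NO₃⁻: pKₐ(HNO₃) ≈ -1.3
(CH₃)₂CH–OAc loses AcO⁻: pKₐ(CH₃COOH) ≈ 4.8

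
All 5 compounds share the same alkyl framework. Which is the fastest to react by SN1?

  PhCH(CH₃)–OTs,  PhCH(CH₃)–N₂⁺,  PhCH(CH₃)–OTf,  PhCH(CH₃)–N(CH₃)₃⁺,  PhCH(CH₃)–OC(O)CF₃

PhCH(CH₃)–N₂⁺

With the same alkyl group throughout, only the leaving group differentiates the rates.
The more stable X⁻ (or X) is on its own — i.e. the weaker a base it is — the better a leaving group it makes.
PhCH(CH₃)–N₂⁺ loses N₂: no meaningful conjugate acid; N₂ departs as an exceptionally stable neutral molecule
PhCH(CH₃)–OTf loses OTf⁻: pKₐ(CF₃SO₃H (triflic acid)) ≈ -14
PhCH(CH₃)–OTs loses OTs⁻: pKₐ(p-CH₃C₆H₄SO₃H (TsOH)) ≈ -2.8
PhCH(CH₃)–OC(O)CF₃ loses CF₃COO⁻: pKₐ(CF₃COOH) ≈ 0.2
PhCH(CH₃)–N(CH₃)₃⁺ loses NR'₃: pKₐ(R'₃NH⁺) ≈ 10.7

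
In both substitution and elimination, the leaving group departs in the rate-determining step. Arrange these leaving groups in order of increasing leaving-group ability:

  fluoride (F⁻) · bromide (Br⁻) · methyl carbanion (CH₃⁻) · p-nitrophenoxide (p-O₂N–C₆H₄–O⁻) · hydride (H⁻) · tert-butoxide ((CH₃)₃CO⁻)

methyl carbanion (CH₃⁻) < hydride (H⁻) < tert-butoxide ((CH₃)₃CO⁻) < p-nitrophenoxide (p-O₂N–C₆H₄–O⁻) < fluoride (F⁻) < bromide (Br⁻)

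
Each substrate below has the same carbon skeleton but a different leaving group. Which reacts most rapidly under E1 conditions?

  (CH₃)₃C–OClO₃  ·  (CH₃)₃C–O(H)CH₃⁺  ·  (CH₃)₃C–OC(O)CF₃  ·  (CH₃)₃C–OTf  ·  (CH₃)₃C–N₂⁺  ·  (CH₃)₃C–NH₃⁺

(CH₃)₃C–N₂⁺

With the same alkyl group throughout, only the leaving group differentiates the rates.
A good leaving group is a weak base: the lower the pKₐ of its conjugate acid, the more readily it departs.
(CH₃)₃C–N₂⁺ loses N₂: no meaningful conjugate acid; N₂ departs as an exceptionally stable neutral molecule
(CH₃)₃C–OTf loses OTf⁻: pKₐ(CF₃SO₃H (triflic acid)) ≈ -14
(CH₃)₃C–OClO₃ loses ClO₄⁻: pKₐ(HClO₄) ≈ -10
(CH₃)₃C–O(H)CH₃⁺ loses R'OH: pKₐ(R'OH₂⁺) ≈ -2.4
(CH₃)₃C–OC(O)CF₃ loses CF₃COO⁻: pKₐ(CF₃COOH) ≈ 0.2
(CH₃)₃C–NH₃⁺ loses NH₃: pKₐ(NH₄⁺) ≈ 9.2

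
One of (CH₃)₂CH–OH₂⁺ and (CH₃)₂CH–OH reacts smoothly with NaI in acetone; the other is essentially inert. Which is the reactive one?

(CH₃)₂CH–OH₂⁺

From (CH₃)₂CH–OH the departing group would be OH⁻ (pKₐ(H₂O) ≈ 15.7). Strong base; essentially never leaves without prior activation.
From (CH₃)₂CH–OH₂⁺ the leaving group is H₂O (pKₐ(H₃O⁺) ≈ -1.7). Neutral; leaves from a protonated alcohol (R–OH₂⁺).
(In practice (CH₃)₂CH–OH₂⁺ is made from (CH₃)₂CH–OH by protonation with strong acid, converting the leaving group from hydroxide to neutral water.)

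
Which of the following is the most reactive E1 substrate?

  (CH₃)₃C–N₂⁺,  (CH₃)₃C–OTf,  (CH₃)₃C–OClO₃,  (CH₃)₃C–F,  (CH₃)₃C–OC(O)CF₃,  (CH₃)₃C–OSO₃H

(CH₃)₃C–N₂⁺

With the same alkyl group throughout, only the leaving group differentiates the rates.
Rank by basicity of the departing species: weakest base leaves most easily.
(CH₃)₃C–N₂⁺ loses N₂: no meaningful conjugate acid; N₂ departs as an exceptionally stable neutral molecule
(CH₃)₃C–OTf loses OTf⁻: pKₐ(CF₃SO₃H (triflic acid)) ≈ -14
(CH₃)₃C–OClO₃ loses ClO₄⁻: pKₐ(HClO₄) ≈ -10
(CH₃)₃C–OSO₃H loses HSO₄⁻: pKₐ(H₂SO₄) ≈ -3
(CH₃)₃C–OC(O)CF₃ loses CF₃COO⁻: pKₐ(CF₃COOH) ≈ 0.2
(CH₃)₃C–F loses F⁻: pKₐ(HF) ≈ 3.2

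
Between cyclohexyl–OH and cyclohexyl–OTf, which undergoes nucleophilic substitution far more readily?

From cyclohexyl–OH the departing group would be OH⁻ (pKₐ(H₂O) ≈ 15.7). Strong base; essentially never leaves without prior activation.
From cyclohexyl–OTf the leaving group is OTf⁻ (pKₐ(CF₃SO₃H (triflic acid)) ≈ -14). Charge spread over three oxygens and a CF₃ group; the premier leaving group in synthesis.
(In practice cyclohexyl–OTf is made from cyclohexyl–OH by treatment with Tf₂O / 2,6-lutidine, converting the hydroxyl into a triflate.)

cyclohexyl–OTf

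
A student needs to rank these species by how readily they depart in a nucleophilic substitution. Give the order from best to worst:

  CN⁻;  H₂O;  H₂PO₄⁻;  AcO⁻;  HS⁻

H₂O: pKₐ(H₃O⁺) ≈ -1.7
H₂PO₄⁻: pKₐ(H₃PO₄) ≈ 2.1 — moderate base; biological leaving group after further activation
AcO⁻: pKₐ(CH₃COOH) ≈ 4.8 — resonance-stabilised but still a weak base
HS⁻: pKₐ(H₂S) ≈ 7 — larger and more polarisable than the oxygen analogue
CN⁻: pKₐ(HCN) ≈ 9.2 — sp carbon stabilises the charge somewhat, but still a poor LG

H₂O > H₂PO₄⁻ > AcO⁻ > HS⁻ > CN⁻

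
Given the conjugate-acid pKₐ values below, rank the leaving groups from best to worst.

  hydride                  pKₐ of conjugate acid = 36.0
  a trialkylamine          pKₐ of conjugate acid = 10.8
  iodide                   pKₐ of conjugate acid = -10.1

iodide > a trialkylamine > hydride

Lower conjugate-acid pKₐ ⇒ weaker base ⇒ better leaving group.
Sorting by the given values: iodide (-10.1), a trialkylamine (10.8), hydride (36.0).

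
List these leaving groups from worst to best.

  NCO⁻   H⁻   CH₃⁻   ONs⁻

The more stable X⁻ (or X) is on its own — i.e. the weaker a base it is — the better a leaving group it makes.
ONs⁻: pKₐ(p-O₂NC₆H₄SO₃H) ≈ -3.5
NCO⁻: pKₐ(HOCN) ≈ 3.5 — resonance between N and O
H⁻: pKₐ(H₂) ≈ 36 — extremely strong base; leaves only in special hydride-transfer contexts
CH₃⁻: pKₐ(CH₄) ≈ 48 — unstabilised carbanion; the worst conceivable leaving group
Reversing gives the worst-to-best order requested.

CH₃⁻ < H⁻ < NCO⁻ < ONs⁻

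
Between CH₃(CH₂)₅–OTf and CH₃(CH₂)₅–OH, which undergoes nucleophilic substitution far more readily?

From CH₃(CH₂)₅–OH the departing group would be OH⁻ (pKₐ(H₂O) ≈ 15.7). Strong base; essentially never leaves without prior activation.
From CH₃(CH₂)₅–OTf the leaving group is OTf⁻ (pKₐ(CF₃SO₃H (triflic acid)) ≈ -14). Charge spread over three oxygens and a CF₃ group; the premier leaving group in synthesis.
(In practice CH₃(CH₂)₅–OTf is made from CH₃(CH₂)₅–OH by treatment with Tf₂O / 2,6-lutidine, converting the hydroxyl into a triflate.)

CH₃(CH₂)₅–OTf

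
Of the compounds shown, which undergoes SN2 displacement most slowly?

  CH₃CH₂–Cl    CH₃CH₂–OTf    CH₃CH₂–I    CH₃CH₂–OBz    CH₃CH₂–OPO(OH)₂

CH₃CH₂–OBz

The skeletons are identical, so relative rate is governed entirely by leaving-group ability.
Leaving-group ability tracks the stability of the departed species; conjugate-acid pKₐ is the usual yardstick (lower pKₐ → better LG).
CH₃CH₂–OTf loses OTf⁻: pKₐ(CF₃SO₃H (triflic acid)) ≈ -14
CH₃CH₂–I loses I⁻: pKₐ(HI) ≈ -10
CH₃CH₂–Cl loses Cl⁻: pKₐ(HCl) ≈ -7
CH₃CH₂–OPO(OH)₂ loses H₂PO₄⁻: pKₐ(H₃PO₄) ≈ 2.1
CH₃CH₂–OBz loses PhCOO⁻: pKₐ(C₆H₅COOH) ≈ 4.2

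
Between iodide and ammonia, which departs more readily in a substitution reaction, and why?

iodide

iodide is the better leaving group.
pKₐ(HI) ≈ -10 versus pKₐ(NH₄⁺) ≈ 9.2: iodide is the much weaker base.
Large, highly polarisable; very weak base.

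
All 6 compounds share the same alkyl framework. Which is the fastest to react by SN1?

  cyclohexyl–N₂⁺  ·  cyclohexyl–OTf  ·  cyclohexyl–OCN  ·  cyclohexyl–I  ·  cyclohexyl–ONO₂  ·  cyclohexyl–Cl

cyclohexyl–N₂⁺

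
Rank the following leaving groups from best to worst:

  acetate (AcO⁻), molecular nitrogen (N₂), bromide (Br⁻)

Leaving-group ability tracks the stability of the departed species; conjugate-acid pKₐ is the usual yardstick (lower pKₐ → better LG).
molecular nitrogen (N₂): no meaningful conjugate acid; N₂ departs as an exceptionally stable neutral molecule
bromide (Br⁻): pKₐ(HBr) ≈ -9
acetate (AcO⁻): pKₐ(CH₃COOH) ≈ 4.8

molecular nitrogen (N₂) > bromide (Br⁻) > acetate (AcO⁻)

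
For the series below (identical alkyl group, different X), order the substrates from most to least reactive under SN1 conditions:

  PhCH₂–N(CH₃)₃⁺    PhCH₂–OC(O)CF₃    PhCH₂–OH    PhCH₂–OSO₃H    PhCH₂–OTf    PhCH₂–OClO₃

PhCH₂–OTf > PhCH₂–OClO₃ > PhCH₂–OSO₃H > PhCH₂–OC(O)CF₃ > PhCH₂–N(CH₃)₃⁺ > PhCH₂–OH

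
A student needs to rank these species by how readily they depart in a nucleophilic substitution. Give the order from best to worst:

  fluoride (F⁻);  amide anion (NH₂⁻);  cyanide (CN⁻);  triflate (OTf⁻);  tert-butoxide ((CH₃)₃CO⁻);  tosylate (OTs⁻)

triflate (OTf⁻) > tosylate (OTs⁻) > fluoride (F⁻) > cyanide (CN⁻) > tert-butoxide ((CH₃)₃CO⁻) > amide anion (NH₂⁻)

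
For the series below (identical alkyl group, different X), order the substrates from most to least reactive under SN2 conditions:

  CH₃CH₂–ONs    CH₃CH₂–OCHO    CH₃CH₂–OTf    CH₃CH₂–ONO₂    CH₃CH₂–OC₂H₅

CH₃CH₂–OTf > CH₃CH₂–ONs > CH₃CH₂–ONO₂ > CH₃CH₂–OCHO > CH₃CH₂–OC₂H₅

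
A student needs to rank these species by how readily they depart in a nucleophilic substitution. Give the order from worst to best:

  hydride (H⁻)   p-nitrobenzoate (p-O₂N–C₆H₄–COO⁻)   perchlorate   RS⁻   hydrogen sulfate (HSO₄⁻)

A good leaving group is a weak base: the lower the pKₐ of its conjugate acid, the more readily it departs.
perchlorate: pKₐ(HClO₄) ≈ -10
hydrogen sulfate (HSO₄⁻): pKₐ(H₂SO₄) ≈ -3
p-nitrobenzoate (p-O₂N–C₆H₄–COO⁻): pKₐ(p-nitrobenzoic acid) ≈ 3.4
RS⁻: pKₐ(RSH (a thiol)) ≈ 10.5
hydride (H⁻): pKₐ(H₂) ≈ 36
Listed from poorest to best leaving group as asked.

hydride (H⁻) < RS⁻ < p-nitrobenzoate (p-O₂N–C₆H₄–COO⁻) < hydrogen sulfate (HSO₄⁻) < perchlorate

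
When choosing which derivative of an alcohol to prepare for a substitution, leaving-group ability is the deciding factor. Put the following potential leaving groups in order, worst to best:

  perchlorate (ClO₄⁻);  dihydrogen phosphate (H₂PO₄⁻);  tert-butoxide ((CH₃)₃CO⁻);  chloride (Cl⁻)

Leaving-group ability tracks the stability of the departed species; conjugate-acid pKₐ is the usual yardstick (lower pKₐ → better LG).
perchlorate (ClO₄⁻): pKₐ(HClO₄) ≈ -10
chloride (Cl⁻): pKₐ(HCl) ≈ -7
dihydrogen phosphate (H₂PO₄⁻): pKₐ(H₃PO₄) ≈ 2.1
tert-butoxide ((CH₃)₃CO⁻): pKₐ(t-BuOH) ≈ 18
Reversing gives the worst-to-best order requested.

tert-butoxide ((CH₃)₃CO⁻) < dihydrogen phosphate (H₂PO₄⁻) < chloride (Cl⁻) < perchlorate (ClO₄⁻)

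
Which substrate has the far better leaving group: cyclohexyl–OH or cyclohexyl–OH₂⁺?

cyclohexyl–OH₂⁺

From cyclohexyl–OH the departing group would be OH⁻ (pKₐ(H₂O) ≈ 15.7). Strong base; essentially never leaves without prior activation.
From cyclohexyl–OH₂⁺ the leaving group is H₂O (pKₐ(H₃O⁺) ≈ -1.7). Neutral; leaves from a protonated alcohol (R–OH₂⁺).
(In practice cyclohexyl–OH₂⁺ is made from cyclohexyl–OH by protonation with strong acid, converting the leaving group from hydroxide to neutral water.)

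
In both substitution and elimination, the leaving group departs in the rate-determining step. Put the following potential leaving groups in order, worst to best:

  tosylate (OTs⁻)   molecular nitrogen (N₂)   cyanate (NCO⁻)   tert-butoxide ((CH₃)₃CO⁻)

tert-butoxide ((CH₃)₃CO⁻) < cyanate (NCO⁻) < tosylate (OTs⁻) < molecular nitrogen (N₂)

Rank by basicity of the departing species: weakest base leaves most easily.
molecular nitrogen (N₂): no meaningful conjugate acid; N₂ departs as an exceptionally stable neutral molecule
tosylate (OTs⁻): pKₐ(p-CH₃C₆H₄SO₃H (TsOH)) ≈ -2.8
cyanate (NCO⁻): pKₐ(HOCN) ≈ 3.5
tert-butoxide ((CH₃)₃CO⁻): pKₐ(t-BuOH) ≈ 18
Listed from poorest to best leaving group as asked.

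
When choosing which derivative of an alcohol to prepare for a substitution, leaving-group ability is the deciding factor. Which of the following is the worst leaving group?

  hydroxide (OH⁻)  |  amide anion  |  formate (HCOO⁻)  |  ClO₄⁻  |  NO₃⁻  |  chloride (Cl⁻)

amide anion

The more stable X⁻ (or X) is on its own — i.e. the weaker a base it is — the better a leaving group it makes.
ClO₄⁻: pKₐ(HClO₄) ≈ -10
chloride (Cl⁻): pKₐ(HCl) ≈ -7
NO₃⁻: pKₐ(HNO₃) ≈ -1.3
formate (HCOO⁻): pKₐ(HCOOH) ≈ 3.8
hydroxide (OH⁻): pKₐ(H₂O) ≈ 15.7
amide anion: pKₐ(NH₃) ≈ 38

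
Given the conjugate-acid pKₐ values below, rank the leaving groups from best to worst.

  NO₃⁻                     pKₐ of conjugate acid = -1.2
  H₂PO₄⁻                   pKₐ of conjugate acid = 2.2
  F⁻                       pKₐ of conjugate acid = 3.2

Lower conjugate-acid pKₐ ⇒ weaker base ⇒ better leaving group.
Sorting by the given values: NO₃⁻ (-1.2), H₂PO₄⁻ (2.2), F⁻ (3.2).

NO₃⁻ > H₂PO₄⁻ > F⁻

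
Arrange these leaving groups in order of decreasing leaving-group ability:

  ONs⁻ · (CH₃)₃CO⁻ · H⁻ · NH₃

ONs⁻ > NH₃ > (CH₃)₃CO⁻ > H⁻

Leaving-group ability tracks the stability of the departed species; conjugate-acid pKₐ is the usual yardstick (lower pKₐ → better LG).
ONs⁻: pKₐ(p-O₂NC₆H₄SO₃H) ≈ -3.5 — p-nitro group further stabilises the sulfonate
NH₃: pKₐ(NH₄⁺) ≈ 9.2
(CH₃)₃CO⁻: pKₐ(t-BuOH) ≈ 18 — bulky, strongly basic alkoxide
H⁻: pKₐ(H₂) ≈ 36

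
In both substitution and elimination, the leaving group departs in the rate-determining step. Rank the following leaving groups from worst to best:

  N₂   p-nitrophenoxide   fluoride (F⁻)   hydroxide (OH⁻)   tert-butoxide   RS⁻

tert-butoxide < hydroxide (OH⁻) < RS⁻ < p-nitrophenoxide < fluoride (F⁻) < N₂

The more stable X⁻ (or X) is on its own — i.e. the weaker a base it is — the better a leaving group it makes.
N₂: no meaningful conjugate acid; N₂ departs as an exceptionally stable neutral molecule
fluoride (F⁻): pKₐ(HF) ≈ 3.2 — small and strongly basic; the poor halide leaving group
p-nitrophenoxide: pKₐ(p-nitrophenol) ≈ 7.2
RS⁻: pKₐ(RSH (a thiol)) ≈ 10.5
hydroxide (OH⁻): pKₐ(H₂O) ≈ 15.7 — strong base; essentially never leaves without prior activation
tert-butoxide: pKₐ(t-BuOH) ≈ 18 — bulky, strongly basic alkoxide
The question asks for worst first, so the sequence is read in increasing leaving-group ability.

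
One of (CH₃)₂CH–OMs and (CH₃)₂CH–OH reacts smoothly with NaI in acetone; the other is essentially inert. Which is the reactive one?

(CH₃)₂CH–OMs

From (CH₃)₂CH–OH the departing group would be OH⁻ (pKₐ(H₂O) ≈ 15.7). Strong base; essentially never leaves without prior activation.
From (CH₃)₂CH–OMs the leaving group is OMs⁻ (pKₐ(CH₃SO₃H (MsOH)) ≈ -1.9). Resonance-delocalised alkanesulfonate.
(In practice (CH₃)₂CH–OMs is made from (CH₃)₂CH–OH by treatment with MsCl / Et₃N, converting the hydroxyl into a mesylate.)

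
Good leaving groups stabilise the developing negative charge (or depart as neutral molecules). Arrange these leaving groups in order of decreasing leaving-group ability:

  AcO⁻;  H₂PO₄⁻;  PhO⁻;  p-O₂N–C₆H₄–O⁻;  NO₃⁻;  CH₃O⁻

Leaving-group ability tracks the stability of the departed species; conjugate-acid pKₐ is the usual yardstick (lower pKₐ → better LG).
NO₃⁻: pKₐ(HNO₃) ≈ -1.3 — resonance-delocalised over three oxygens
H₂PO₄⁻: pKₐ(H₃PO₄) ≈ 2.1
AcO⁻: pKₐ(CH₃COOH) ≈ 4.8 — resonance-stabilised but still a weak base
p-O₂N–C₆H₄–O⁻: pKₐ(p-nitrophenol) ≈ 7.2 — nitro group delocalises the charge; the classic chromogenic LG
PhO⁻: pKₐ(C₆H₅OH (phenol)) ≈ 10 — resonance into the ring helps, but still a poor LG
CH₃O⁻: pKₐ(CH₃OH) ≈ 15.5 — strong base; alkoxides do not leave unassisted

NO₃⁻ > H₂PO₄⁻ > AcO⁻ > p-O₂N–C₆H₄–O⁻ > PhO⁻ > CH₃O⁻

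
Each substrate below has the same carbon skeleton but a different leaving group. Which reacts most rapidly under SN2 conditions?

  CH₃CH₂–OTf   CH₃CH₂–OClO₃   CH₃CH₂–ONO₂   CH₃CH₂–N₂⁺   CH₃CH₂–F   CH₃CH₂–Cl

The skeletons are identical, so relative rate is governed entirely by leaving-group ability.
A good leaving group is a weak base: the lower the pKₐ of its conjugate acid, the more readily it departs.
CH₃CH₂–N₂⁺ loses N₂: no meaningful conjugate acid; N₂ departs as an exceptionally stable neutral molecule
CH₃CH₂–OTf loses OTf⁻: pKₐ(CF₃SO₃H (triflic acid)) ≈ -14
CH₃CH₂–OClO₃ loses ClO₄⁻: pKₐ(HClO₄) ≈ -10
CH₃CH₂–Cl loses Cl⁻: pKₐ(HCl) ≈ -7
CH₃CH₂–ONO₂ loses NO₃⁻: pKₐ(HNO₃) ≈ -1.3
CH₃CH₂–F loses F⁻: pKₐ(HF) ≈ 3.2

CH₃CH₂–N₂⁺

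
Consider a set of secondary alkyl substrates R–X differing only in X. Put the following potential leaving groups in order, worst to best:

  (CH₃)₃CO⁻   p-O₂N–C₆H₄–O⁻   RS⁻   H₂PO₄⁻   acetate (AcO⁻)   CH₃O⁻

(CH₃)₃CO⁻ < CH₃O⁻ < RS⁻ < p-O₂N–C₆H₄–O⁻ < acetate (AcO⁻) < H₂PO₄⁻

Leaving-group ability tracks the stability of the departed species; conjugate-acid pKₐ is the usual yardstick (lower pKₐ → better LG).
H₂PO₄⁻: pKₐ(H₃PO₄) ≈ 2.1
acetate (AcO⁻): pKₐ(CH₃COOH) ≈ 4.8 — resonance-stabilised but still a weak base
p-O₂N–C₆H₄–O⁻: pKₐ(p-nitrophenol) ≈ 7.2
RS⁻: pKₐ(RSH (a thiol)) ≈ 10.5 — moderately basic; rarely leaves without activation
CH₃O⁻: pKₐ(CH₃OH) ≈ 15.5
(CH₃)₃CO⁻: pKₐ(t-BuOH) ≈ 18
The question asks for worst first, so the sequence is read in increasing leaving-group ability.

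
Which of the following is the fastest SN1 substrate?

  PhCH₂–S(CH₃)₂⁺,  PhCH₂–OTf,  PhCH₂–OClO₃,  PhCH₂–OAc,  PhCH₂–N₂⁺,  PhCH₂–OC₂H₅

PhCH₂–N₂⁺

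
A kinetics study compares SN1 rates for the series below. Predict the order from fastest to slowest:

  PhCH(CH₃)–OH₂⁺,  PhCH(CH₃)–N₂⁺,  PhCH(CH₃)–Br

PhCH(CH₃)–N₂⁺ > PhCH(CH₃)–Br > PhCH(CH₃)–OH₂⁺

Identical carbon frameworks mean the comparison reduces to leaving-group quality.
A good leaving group is a weak base: the lower the pKₐ of its conjugate acid, the more readily it departs.
PhCH(CH₃)–N₂⁺ loses N₂: no meaningful conjugate acid; N₂ departs as an exceptionally stable neutral molecule
PhCH(CH₃)–Br loses Br⁻: pKₐ(HBr) ≈ -9
PhCH(CH₃)–OH₂⁺ loses H₂O: pKₐ(H₃O⁺) ≈ -1.7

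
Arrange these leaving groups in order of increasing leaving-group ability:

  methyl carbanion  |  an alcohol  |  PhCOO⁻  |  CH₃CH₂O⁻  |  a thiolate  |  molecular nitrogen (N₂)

methyl carbanion < CH₃CH₂O⁻ < a thiolate < PhCOO⁻ < an alcohol < molecular nitrogen (N₂)

The more stable X⁻ (or X) is on its own — i.e. the weaker a base it is — the better a leaving group it makes.
molecular nitrogen (N₂): no meaningful conjugate acid; N₂ departs as an exceptionally stable neutral molecule
an alcohol: pKₐ(R'OH₂⁺) ≈ -2.4
PhCOO⁻: pKₐ(C₆H₅COOH) ≈ 4.2
a thiolate: pKₐ(RSH (a thiol)) ≈ 10.5
CH₃CH₂O⁻: pKₐ(CH₃CH₂OH) ≈ 16
methyl carbanion: pKₐ(CH₄) ≈ 48
Listed from poorest to best leaving group as asked.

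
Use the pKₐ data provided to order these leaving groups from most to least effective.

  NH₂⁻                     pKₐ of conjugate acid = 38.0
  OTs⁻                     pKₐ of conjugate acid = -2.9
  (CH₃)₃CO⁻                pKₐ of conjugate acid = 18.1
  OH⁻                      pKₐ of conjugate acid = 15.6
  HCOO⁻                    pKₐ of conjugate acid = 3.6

OTs⁻ > HCOO⁻ > OH⁻ > (CH₃)₃CO⁻ > NH₂⁻

Lower conjugate-acid pKₐ ⇒ weaker base ⇒ better leaving group.
Sorting by the given values: OTs⁻ (-2.9), HCOO⁻ (3.6), OH⁻ (15.6), (CH₃)₃CO⁻ (18.1), NH₂⁻ (38.0).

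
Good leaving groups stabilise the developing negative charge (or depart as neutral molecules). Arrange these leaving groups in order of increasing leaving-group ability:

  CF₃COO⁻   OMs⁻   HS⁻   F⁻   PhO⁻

The more stable X⁻ (or X) is on its own — i.e. the weaker a base it is — the better a leaving group it makes.
OMs⁻: pKₐ(CH₃SO₃H (MsOH)) ≈ -1.9
CF₃COO⁻: pKₐ(CF₃COOH) ≈ 0.2
F⁻: pKₐ(HF) ≈ 3.2 — small and strongly basic; the poor halide leaving group
HS⁻: pKₐ(H₂S) ≈ 7 — larger and more polarisable than the oxygen analogue
PhO⁻: pKₐ(C₆H₅OH (phenol)) ≈ 10
The question asks for worst first, so the sequence is read in increasing leaving-group ability.

PhO⁻ < HS⁻ < F⁻ < CF₃COO⁻ < OMs⁻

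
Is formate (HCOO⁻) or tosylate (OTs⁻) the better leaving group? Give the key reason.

tosylate (OTs⁻)

tosylate (OTs⁻) is the better leaving group.
pKₐ(p-CH₃C₆H₄SO₃H (TsOH)) ≈ -2.8 versus pKₐ(HCOOH) ≈ 3.8: tosylate (OTs⁻) is the much weaker base.
Resonance-delocalised arenesulfonate.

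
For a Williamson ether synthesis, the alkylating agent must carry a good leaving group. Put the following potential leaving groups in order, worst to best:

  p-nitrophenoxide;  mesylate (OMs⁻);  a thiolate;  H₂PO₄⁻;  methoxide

mesylate (OMs⁻): pKₐ(CH₃SO₃H (MsOH)) ≈ -1.9
H₂PO₄⁻: pKₐ(H₃PO₄) ≈ 2.1
p-nitrophenoxide: pKₐ(p-nitrophenol) ≈ 7.2
a thiolate: pKₐ(RSH (a thiol)) ≈ 10.5
methoxide: pKₐ(CH₃OH) ≈ 15.5
Listed from poorest to best leaving group as asked.

methoxide < a thiolate < p-nitrophenoxide < H₂PO₄⁻ < mesylate (OMs⁻)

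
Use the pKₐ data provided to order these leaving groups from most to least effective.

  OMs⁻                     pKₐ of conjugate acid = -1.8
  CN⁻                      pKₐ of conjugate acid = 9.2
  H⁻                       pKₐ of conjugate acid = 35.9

Lower conjugate-acid pKₐ ⇒ weaker base ⇒ better leaving group.
Sorting by the given values: OMs⁻ (-1.8), CN⁻ (9.2), H⁻ (35.9).

OMs⁻ > CN⁻ > H⁻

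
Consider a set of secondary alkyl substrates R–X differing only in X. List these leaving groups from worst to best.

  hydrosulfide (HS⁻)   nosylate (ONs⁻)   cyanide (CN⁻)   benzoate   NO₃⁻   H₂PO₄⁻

Leaving-group ability tracks the stability of the departed species; conjugate-acid pKₐ is the usual yardstick (lower pKₐ → better LG).
nosylate (ONs⁻): pKₐ(p-O₂NC₆H₄SO₃H) ≈ -3.5 — p-nitro group further stabilises the sulfonate
NO₃⁻: pKₐ(HNO₃) ≈ -1.3
H₂PO₄⁻: pKₐ(H₃PO₄) ≈ 2.1
benzoate: pKₐ(C₆H₅COOH) ≈ 4.2 — aryl carboxylate
hydrosulfide (HS⁻): pKₐ(H₂S) ≈ 7
cyanide (CN⁻): pKₐ(HCN) ≈ 9.2 — sp carbon stabilises the charge somewhat, but still a poor LG
Reversing gives the worst-to-best order requested.

cyanide (CN⁻) < hydrosulfide (HS⁻) < benzoate < H₂PO₄⁻ < NO₃⁻ < nosylate (ONs⁻)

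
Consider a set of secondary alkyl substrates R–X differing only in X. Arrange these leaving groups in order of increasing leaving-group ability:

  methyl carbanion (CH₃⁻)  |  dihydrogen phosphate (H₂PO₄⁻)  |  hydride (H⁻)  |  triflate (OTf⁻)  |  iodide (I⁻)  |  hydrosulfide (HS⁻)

methyl carbanion (CH₃⁻) < hydride (H⁻) < hydrosulfide (HS⁻) < dihydrogen phosphate (H₂PO₄⁻) < iodide (I⁻) < triflate (OTf⁻)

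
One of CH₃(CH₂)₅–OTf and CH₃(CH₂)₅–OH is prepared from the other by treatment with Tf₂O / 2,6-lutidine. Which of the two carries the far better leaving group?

From CH₃(CH₂)₅–OH the departing group would be OH⁻ (pKₐ(H₂O) ≈ 15.7). Strong base; essentially never leaves without prior activation.
From CH₃(CH₂)₅–OTf the leaving group is OTf⁻ (pKₐ(CF₃SO₃H (triflic acid)) ≈ -14). Charge spread over three oxygens and a CF₃ group; the premier leaving group in synthesis.
Treatment with Tf₂O / 2,6-lutidine works by converting the hydroxyl into a triflate, making CH₃(CH₂)₅–OTf enormously more reactive.

CH₃(CH₂)₅–OTf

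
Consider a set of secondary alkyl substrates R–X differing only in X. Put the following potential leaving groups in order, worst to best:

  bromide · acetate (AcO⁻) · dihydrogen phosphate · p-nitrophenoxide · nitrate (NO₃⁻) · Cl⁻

p-nitrophenoxide < acetate (AcO⁻) < dihydrogen phosphate < nitrate (NO₃⁻) < Cl⁻ < bromide

bromide: pKₐ(HBr) ≈ -9
Cl⁻: pKₐ(HCl) ≈ -7
nitrate (NO₃⁻): pKₐ(HNO₃) ≈ -1.3
dihydrogen phosphate: pKₐ(H₃PO₄) ≈ 2.1
acetate (AcO⁻): pKₐ(CH₃COOH) ≈ 4.8
p-nitrophenoxide: pKₐ(p-nitrophenol) ≈ 7.2
Reversing gives the worst-to-best order requested.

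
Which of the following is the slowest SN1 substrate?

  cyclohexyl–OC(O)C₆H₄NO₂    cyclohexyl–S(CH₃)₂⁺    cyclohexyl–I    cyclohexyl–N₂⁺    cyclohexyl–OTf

cyclohexyl–OC(O)C₆H₄NO₂

Identical carbon frameworks mean the comparison reduces to leaving-group quality.
A good leaving group is a weak base: the lower the pKₐ of its conjugate acid, the more readily it departs.
cyclohexyl–N₂⁺ loses N₂: no meaningful conjugate acid; N₂ departs as an exceptionally stable neutral molecule
cyclohexyl–OTf loses OTf⁻: pKₐ(CF₃SO₃H (triflic acid)) ≈ -14
cyclohexyl–I loses I⁻: pKₐ(HI) ≈ -10
cyclohexyl–S(CH₃)₂⁺ loses SR'₂: pKₐ(R'₂SH⁺) ≈ -7
cyclohexyl–OC(O)C₆H₄NO₂ loses p-O₂N–C₆H₄–COO⁻: pKₐ(p-nitrobenzoic acid) ≈ 3.4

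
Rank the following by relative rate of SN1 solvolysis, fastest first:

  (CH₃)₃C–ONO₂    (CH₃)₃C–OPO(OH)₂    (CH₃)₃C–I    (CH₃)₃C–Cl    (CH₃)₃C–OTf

With the same alkyl group throughout, only the leaving group differentiates the rates.
Leaving-group ability tracks the stability of the departed species; conjugate-acid pKₐ is the usual yardstick (lower pKₐ → better LG).
(CH₃)₃C–OTf loses OTf⁻: pKₐ(CF₃SO₃H (triflic acid)) ≈ -14
(CH₃)₃C–I loses I⁻: pKₐ(HI) ≈ -10
(CH₃)₃C–Cl loses Cl⁻: pKₐ(HCl) ≈ -7
(CH₃)₃C–ONO₂ loses NO₃⁻: pKₐ(HNO₃) ≈ -1.3
(CH₃)₃C–OPO(OH)₂ loses H₂PO₄⁻: pKₐ(H₃PO₄) ≈ 2.1

(CH₃)₃C–OTf > (CH₃)₃C–I > (CH₃)₃C–Cl > (CH₃)₃C–ONO₂ > (CH₃)₃C–OPO(OH)₂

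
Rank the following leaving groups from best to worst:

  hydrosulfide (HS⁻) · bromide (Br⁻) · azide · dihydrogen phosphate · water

bromide (Br⁻) > water > dihydrogen phosphate > azide > hydrosulfide (HS⁻)

bromide (Br⁻): pKₐ(HBr) ≈ -9 — weak base; good leaving group
water: pKₐ(H₃O⁺) ≈ -1.7
dihydrogen phosphate: pKₐ(H₃PO₄) ≈ 2.1 — moderate base; biological leaving group after further activation
azide: pKₐ(HN₃) ≈ 4.7 — linear, resonance-stabilised
hydrosulfide (HS⁻): pKₐ(H₂S) ≈ 7 — larger and more polarisable than the oxygen analogue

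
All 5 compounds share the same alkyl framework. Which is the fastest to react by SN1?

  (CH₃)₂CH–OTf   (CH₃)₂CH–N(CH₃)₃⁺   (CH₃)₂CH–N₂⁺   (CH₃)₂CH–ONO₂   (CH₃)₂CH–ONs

The skeletons are identical, so relative rate is governed entirely by leaving-group ability.
Leaving-group ability tracks the stability of the departed species; conjugate-acid pKₐ is the usual yardstick (lower pKₐ → better LG).
(CH₃)₂CH–N₂⁺ loses N₂: no meaningful conjugate acid; N₂ departs as an exceptionally stable neutral molecule
(CH₃)₂CH–OTf loses OTf⁻: pKₐ(CF₃SO₃H (triflic acid)) ≈ -14
(CH₃)₂CH–ONs loses ONs⁻: pKₐ(p-O₂NC₆H₄SO₃H) ≈ -3.5
(CH₃)₂CH–ONO₂ loses NO₃⁻: pKₐ(HNO₃) ≈ -1.3
(CH₃)₂CH–N(CH₃)₃⁺ loses NR'₃: pKₐ(R'₃NH⁺) ≈ 10.7

(CH₃)₂CH–N₂⁺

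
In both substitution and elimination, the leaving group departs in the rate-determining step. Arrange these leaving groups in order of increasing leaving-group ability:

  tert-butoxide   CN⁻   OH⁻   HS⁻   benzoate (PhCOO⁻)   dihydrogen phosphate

Leaving-group ability tracks the stability of the departed species; conjugate-acid pKₐ is the usual yardstick (lower pKₐ → better LG).
dihydrogen phosphate: pKₐ(H₃PO₄) ≈ 2.1
benzoate (PhCOO⁻): pKₐ(C₆H₅COOH) ≈ 4.2
HS⁻: pKₐ(H₂S) ≈ 7
CN⁻: pKₐ(HCN) ≈ 9.2
OH⁻: pKₐ(H₂O) ≈ 15.7
tert-butoxide: pKₐ(t-BuOH) ≈ 18
Reversing gives the worst-to-best order requested.

tert-butoxide < OH⁻ < CN⁻ < HS⁻ < benzoate (PhCOO⁻) < dihydrogen phosphate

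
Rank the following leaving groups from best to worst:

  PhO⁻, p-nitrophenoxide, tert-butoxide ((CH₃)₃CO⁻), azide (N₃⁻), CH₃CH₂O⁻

Rank by basicity of the departing species: weakest base leaves most easily.
azide (N₃⁻): pKₐ(HN₃) ≈ 4.7
p-nitrophenoxide: pKₐ(p-nitrophenol) ≈ 7.2
PhO⁻: pKₐ(C₆H₅OH (phenol)) ≈ 10
CH₃CH₂O⁻: pKₐ(CH₃CH₂OH) ≈ 16
tert-butoxide ((CH₃)₃CO⁻): pKₐ(t-BuOH) ≈ 18

azide (N₃⁻) > p-nitrophenoxide > PhO⁻ > CH₃CH₂O⁻ > tert-butoxide ((CH₃)₃CO⁻)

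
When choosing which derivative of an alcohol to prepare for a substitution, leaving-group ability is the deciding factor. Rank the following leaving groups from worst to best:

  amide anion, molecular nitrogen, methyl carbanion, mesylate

methyl carbanion < amide anion < mesylate < molecular nitrogen

The more stable X⁻ (or X) is on its own — i.e. the weaker a base it is — the better a leaving group it makes.
molecular nitrogen: no meaningful conjugate acid; N₂ departs as an exceptionally stable neutral molecule
mesylate: pKₐ(CH₃SO₃H (MsOH)) ≈ -1.9
amide anion: pKₐ(NH₃) ≈ 38
methyl carbanion: pKₐ(CH₄) ≈ 48
Listed from poorest to best leaving group as asked.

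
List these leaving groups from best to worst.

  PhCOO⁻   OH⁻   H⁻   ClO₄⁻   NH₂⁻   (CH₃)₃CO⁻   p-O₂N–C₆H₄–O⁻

A good leaving group is a weak base: the lower the pKₐ of its conjugate acid, the more readily it departs.
ClO₄⁻: pKₐ(HClO₄) ≈ -10 — extremely weak base; rarely used for safety reasons
PhCOO⁻: pKₐ(C₆H₅COOH) ≈ 4.2 — aryl carboxylate
p-O₂N–C₆H₄–O⁻: pKₐ(p-nitrophenol) ≈ 7.2
OH⁻: pKₐ(H₂O) ≈ 15.7
(CH₃)₃CO⁻: pKₐ(t-BuOH) ≈ 18 — bulky, strongly basic alkoxide
H⁻: pKₐ(H₂) ≈ 36 — extremely strong base; leaves only in special hydride-transfer contexts
NH₂⁻: pKₐ(NH₃) ≈ 38

ClO₄⁻ > PhCOO⁻ > p-O₂N–C₆H₄–O⁻ > OH⁻ > (CH₃)₃CO⁻ > H⁻ > NH₂⁻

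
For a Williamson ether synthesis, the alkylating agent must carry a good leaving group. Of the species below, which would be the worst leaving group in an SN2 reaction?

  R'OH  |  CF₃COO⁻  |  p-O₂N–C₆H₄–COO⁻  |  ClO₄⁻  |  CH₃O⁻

CH₃O⁻

ClO₄⁻: pKₐ(HClO₄) ≈ -10
R'OH: pKₐ(R'OH₂⁺) ≈ -2.4
CF₃COO⁻: pKₐ(CF₃COOH) ≈ 0.2
p-O₂N–C₆H₄–COO⁻: pKₐ(p-nitrobenzoic acid) ≈ 3.4
CH₃O⁻: pKₐ(CH₃OH) ≈ 15.5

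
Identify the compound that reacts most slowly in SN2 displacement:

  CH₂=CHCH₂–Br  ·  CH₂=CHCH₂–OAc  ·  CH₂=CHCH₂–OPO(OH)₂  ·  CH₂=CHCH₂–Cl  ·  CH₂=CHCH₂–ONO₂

CH₂=CHCH₂–OAc

The skeletons are identical, so relative rate is governed entirely by leaving-group ability.
Rank by basicity of the departing species: weakest base leaves most easily.
CH₂=CHCH₂–Br loses Br⁻: pKₐ(HBr) ≈ -9
CH₂=CHCH₂–Cl loses Cl⁻: pKₐ(HCl) ≈ -7
CH₂=CHCH₂–ONO₂ loses NO₃⁻: pKₐ(HNO₃) ≈ -1.3
CH₂=CHCH₂–OPO(OH)₂ loses H₂PO₄⁻: pKₐ(H₃PO₄) ≈ 2.1
CH₂=CHCH₂–OAc loses AcO⁻: pKₐ(CH₃COOH) ≈ 4.8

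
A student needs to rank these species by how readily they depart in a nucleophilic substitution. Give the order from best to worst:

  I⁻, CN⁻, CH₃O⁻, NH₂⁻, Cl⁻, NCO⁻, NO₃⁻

I⁻ > Cl⁻ > NO₃⁻ > NCO⁻ > CN⁻ > CH₃O⁻ > NH₂⁻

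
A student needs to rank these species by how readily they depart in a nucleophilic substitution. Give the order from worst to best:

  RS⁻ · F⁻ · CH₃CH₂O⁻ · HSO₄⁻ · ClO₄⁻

CH₃CH₂O⁻ < RS⁻ < F⁻ < HSO₄⁻ < ClO₄⁻

Rank by basicity of the departing species: weakest base leaves most easily.
ClO₄⁻: pKₐ(HClO₄) ≈ -10
HSO₄⁻: pKₐ(H₂SO₄) ≈ -3 — conjugate base of a strong mineral acid
F⁻: pKₐ(HF) ≈ 3.2 — small and strongly basic; the poor halide leaving group
RS⁻: pKₐ(RSH (a thiol)) ≈ 10.5
CH₃CH₂O⁻: pKₐ(CH₃CH₂OH) ≈ 16 — strong base; alkoxides do not leave unassisted
Reversing gives the worst-to-best order requested.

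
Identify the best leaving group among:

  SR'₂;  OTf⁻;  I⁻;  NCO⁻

OTf⁻

A good leaving group is a weak base: the lower the pKₐ of its conjugate acid, the more readily it departs.
OTf⁻: pKₐ(CF₃SO₃H (triflic acid)) ≈ -14
I⁻: pKₐ(HI) ≈ -10
SR'₂: pKₐ(R'₂SH⁺) ≈ -7
NCO⁻: pKₐ(HOCN) ≈ 3.5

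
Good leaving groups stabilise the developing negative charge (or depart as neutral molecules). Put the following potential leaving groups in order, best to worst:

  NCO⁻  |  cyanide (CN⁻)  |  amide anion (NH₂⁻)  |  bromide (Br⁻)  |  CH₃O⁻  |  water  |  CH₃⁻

bromide (Br⁻) > water > NCO⁻ > cyanide (CN⁻) > CH₃O⁻ > amide anion (NH₂⁻) > CH₃⁻

bromide (Br⁻): pKₐ(HBr) ≈ -9
water: pKₐ(H₃O⁺) ≈ -1.7
NCO⁻: pKₐ(HOCN) ≈ 3.5
cyanide (CN⁻): pKₐ(HCN) ≈ 9.2
CH₃O⁻: pKₐ(CH₃OH) ≈ 15.5
amide anion (NH₂⁻): pKₐ(NH₃) ≈ 38
CH₃⁻: pKₐ(CH₄) ≈ 48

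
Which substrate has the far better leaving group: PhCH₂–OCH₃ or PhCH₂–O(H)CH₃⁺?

From PhCH₂–OCH₃ the departing group would be CH₃O⁻ (pKₐ(CH₃OH) ≈ 15.5). Strong base; alkoxides do not leave unassisted.
From PhCH₂–O(H)CH₃⁺ the leaving group is R'OH (pKₐ(R'OH₂⁺) ≈ -2.4). Neutral; leaves from a protonated ether (an oxonium ion, R–O(H)R'⁺).
(In practice PhCH₂–O(H)CH₃⁺ is made from PhCH₂–OCH₃ by protonation with concentrated HI, allowing neutral methanol, rather than methoxide, to depart.)

PhCH₂–O(H)CH₃⁺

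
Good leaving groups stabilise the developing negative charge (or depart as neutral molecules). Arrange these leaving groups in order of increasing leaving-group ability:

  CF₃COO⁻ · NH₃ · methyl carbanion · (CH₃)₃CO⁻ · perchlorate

methyl carbanion < (CH₃)₃CO⁻ < NH₃ < CF₃COO⁻ < perchlorate

perchlorate: pKₐ(HClO₄) ≈ -10
CF₃COO⁻: pKₐ(CF₃COOH) ≈ 0.2
NH₃: pKₐ(NH₄⁺) ≈ 9.2
(CH₃)₃CO⁻: pKₐ(t-BuOH) ≈ 18
methyl carbanion: pKₐ(CH₄) ≈ 48
The question asks for worst first, so the sequence is read in increasing leaving-group ability.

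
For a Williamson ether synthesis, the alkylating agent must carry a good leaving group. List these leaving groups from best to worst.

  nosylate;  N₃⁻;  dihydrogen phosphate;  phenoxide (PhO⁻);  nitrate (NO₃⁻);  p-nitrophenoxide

Rank by basicity of the departing species: weakest base leaves most easily.
nosylate: pKₐ(p-O₂NC₆H₄SO₃H) ≈ -3.5
nitrate (NO₃⁻): pKₐ(HNO₃) ≈ -1.3
dihydrogen phosphate: pKₐ(H₃PO₄) ≈ 2.1
N₃⁻: pKₐ(HN₃) ≈ 4.7
p-nitrophenoxide: pKₐ(p-nitrophenol) ≈ 7.2
phenoxide (PhO⁻): pKₐ(C₆H₅OH (phenol)) ≈ 10

nosylate > nitrate (NO₃⁻) > dihydrogen phosphate > N₃⁻ > p-nitrophenoxide > phenoxide (PhO⁻)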